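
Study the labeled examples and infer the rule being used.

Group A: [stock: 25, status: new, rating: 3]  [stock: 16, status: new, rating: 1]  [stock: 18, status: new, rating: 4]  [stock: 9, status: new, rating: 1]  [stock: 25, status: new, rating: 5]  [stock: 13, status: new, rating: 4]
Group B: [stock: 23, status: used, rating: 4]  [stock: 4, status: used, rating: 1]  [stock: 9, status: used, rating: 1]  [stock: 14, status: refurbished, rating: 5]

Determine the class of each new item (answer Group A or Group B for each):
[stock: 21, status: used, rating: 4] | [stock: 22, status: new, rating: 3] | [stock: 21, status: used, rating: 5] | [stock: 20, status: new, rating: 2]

Comparing the two groups points to one rule — status is new.
[stock: 21, status: used, rating: 4] — status is used, hence Group B. [stock: 22, status: new, rating: 3] — status is new, hence Group A. [stock: 21, status: used, rating: 5] — status is used, hence Group B. [stock: 20, status: new, rating: 2] — status is new, hence Group A.

Group B, Group A, Group B, Group A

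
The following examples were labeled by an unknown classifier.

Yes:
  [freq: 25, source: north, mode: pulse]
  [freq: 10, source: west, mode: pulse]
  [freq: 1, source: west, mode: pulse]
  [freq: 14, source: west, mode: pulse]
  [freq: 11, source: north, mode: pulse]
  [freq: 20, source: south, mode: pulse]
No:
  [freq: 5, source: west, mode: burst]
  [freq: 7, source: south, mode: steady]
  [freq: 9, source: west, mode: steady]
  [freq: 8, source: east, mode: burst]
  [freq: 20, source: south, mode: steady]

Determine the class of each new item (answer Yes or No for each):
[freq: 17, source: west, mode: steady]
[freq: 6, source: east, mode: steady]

A rule that fits every label: mode is pulse — true of each 'Yes' example, false of each 'No' one.
[freq: 17, source: west, mode: steady]: mode is steady — doesn't qualify, so No.
[freq: 6, source: east, mode: steady]: mode is steady — doesn't qualify, so No.

No, No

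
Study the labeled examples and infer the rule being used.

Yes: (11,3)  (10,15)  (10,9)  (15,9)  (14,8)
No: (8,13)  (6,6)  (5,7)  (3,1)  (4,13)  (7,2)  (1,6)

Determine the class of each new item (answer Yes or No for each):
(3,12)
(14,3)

No, Yes

The rule appears to be: first ≥ 9.
(3,12): first 3, lacks this property → No.
(14,3): first 14, fits → Yes.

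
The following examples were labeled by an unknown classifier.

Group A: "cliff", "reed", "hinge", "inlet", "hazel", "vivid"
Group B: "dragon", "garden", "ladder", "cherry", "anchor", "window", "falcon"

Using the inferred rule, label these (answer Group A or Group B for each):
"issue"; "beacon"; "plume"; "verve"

Group A, Group B, Group A, Group A

Rule: length ≤ 5. This holds for each 'Group A' example and fails for each 'Group B' one.
Group A: "issue", since length 5.
Group B: "beacon", since length 6.
Group A: "plume", since length 5.
Group A: "verve", since length 5.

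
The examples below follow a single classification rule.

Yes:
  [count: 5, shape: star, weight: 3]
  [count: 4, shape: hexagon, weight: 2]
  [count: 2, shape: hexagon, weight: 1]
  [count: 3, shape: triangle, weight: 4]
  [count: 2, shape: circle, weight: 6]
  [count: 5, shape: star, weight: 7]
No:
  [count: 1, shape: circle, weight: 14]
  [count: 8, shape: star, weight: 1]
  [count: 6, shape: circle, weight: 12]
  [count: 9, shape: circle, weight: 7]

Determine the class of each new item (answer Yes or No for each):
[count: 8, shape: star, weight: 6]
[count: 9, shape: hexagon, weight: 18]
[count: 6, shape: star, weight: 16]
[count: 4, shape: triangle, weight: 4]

Rule: count ≥ 2 AND count ≤ 5. This holds for each 'Yes' example and fails for each 'No' one.
[count: 8, shape: star, weight: 6]: count = 8, lacks this property → No. [count: 9, shape: hexagon, weight: 18]: count = 9, lacks this property → No. [count: 6, shape: star, weight: 16]: count = 6, lacks this property → No. [count: 4, shape: triangle, weight: 4]: count = 4, fits → Yes.

No, No, No, Yes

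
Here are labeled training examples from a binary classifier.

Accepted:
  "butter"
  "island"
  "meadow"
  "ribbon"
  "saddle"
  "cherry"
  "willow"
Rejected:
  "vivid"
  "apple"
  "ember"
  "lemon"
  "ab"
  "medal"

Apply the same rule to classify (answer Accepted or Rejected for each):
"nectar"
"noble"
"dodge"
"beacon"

Accepted, Rejected, Rejected, Accepted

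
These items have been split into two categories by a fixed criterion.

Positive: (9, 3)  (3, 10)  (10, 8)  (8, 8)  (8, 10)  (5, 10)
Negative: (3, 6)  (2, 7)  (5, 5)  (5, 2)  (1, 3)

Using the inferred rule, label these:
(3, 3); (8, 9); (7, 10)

The rule appears to be: sum ≥ 12.
(3, 3) → 3+3 = 6 → Negative. (8, 9) → 8+9 = 17 → Positive. (7, 10) → 7+10 = 17 → Positive.

Negative, Positive, Positive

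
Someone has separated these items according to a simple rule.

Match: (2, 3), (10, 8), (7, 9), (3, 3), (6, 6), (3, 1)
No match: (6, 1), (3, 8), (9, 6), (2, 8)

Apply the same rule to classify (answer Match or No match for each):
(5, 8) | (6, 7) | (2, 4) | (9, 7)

Every 'Match' example satisfies: |first − second| ≤ 2. None of the 'No match' examples do.
(5, 8) — |5−8| = 3, hence No match.
(6, 7) — |6−7| = 1, hence Match.
(2, 4) — |2−4| = 2, hence Match.
(9, 7) — |9−7| = 2, hence Match.

No match, Match, Match, Match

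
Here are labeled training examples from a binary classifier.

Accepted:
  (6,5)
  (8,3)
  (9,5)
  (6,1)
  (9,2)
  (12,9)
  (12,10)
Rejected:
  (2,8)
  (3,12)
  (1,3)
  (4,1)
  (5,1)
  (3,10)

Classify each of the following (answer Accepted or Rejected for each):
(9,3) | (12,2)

Accepted, Accepted

One predicate separates the groups cleanly: first ≥ 6.
(9,3) — first 9, hence Accepted. (12,2) — first 12, hence Accepted.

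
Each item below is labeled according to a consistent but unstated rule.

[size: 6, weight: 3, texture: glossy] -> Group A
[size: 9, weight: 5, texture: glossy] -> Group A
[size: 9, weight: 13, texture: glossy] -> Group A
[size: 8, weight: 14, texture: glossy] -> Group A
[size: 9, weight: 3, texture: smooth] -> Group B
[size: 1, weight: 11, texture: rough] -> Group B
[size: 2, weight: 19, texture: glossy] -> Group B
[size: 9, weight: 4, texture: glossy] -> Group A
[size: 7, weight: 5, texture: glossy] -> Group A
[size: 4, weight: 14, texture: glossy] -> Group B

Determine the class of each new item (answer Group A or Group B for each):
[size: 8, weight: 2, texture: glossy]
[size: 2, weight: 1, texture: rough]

The common property of the 'Group A' items is: texture is glossy AND size ≥ 6. No 'Group B' item has it.
[size: 8, weight: 2, texture: glossy]: texture is glossy, size = 8, matches → Group A.
[size: 2, weight: 1, texture: rough]: texture is rough, size = 2, does not fit → Group B.

Group A, Group B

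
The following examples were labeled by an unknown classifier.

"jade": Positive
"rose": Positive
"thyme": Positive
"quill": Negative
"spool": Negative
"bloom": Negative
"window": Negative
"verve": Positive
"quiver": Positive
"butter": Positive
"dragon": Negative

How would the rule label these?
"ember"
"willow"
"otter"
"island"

The simplest hypothesis consistent with all the labels is: contains 'e'.
"ember": Positive (has 'e').
"willow": Negative (no 'e').
"otter": Positive (has 'e').
"island": Negative (no 'e').

Positive, Negative, Positive, Negative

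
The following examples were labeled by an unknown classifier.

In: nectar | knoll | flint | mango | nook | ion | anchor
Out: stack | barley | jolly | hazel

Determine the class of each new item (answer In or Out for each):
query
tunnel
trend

Out, In, In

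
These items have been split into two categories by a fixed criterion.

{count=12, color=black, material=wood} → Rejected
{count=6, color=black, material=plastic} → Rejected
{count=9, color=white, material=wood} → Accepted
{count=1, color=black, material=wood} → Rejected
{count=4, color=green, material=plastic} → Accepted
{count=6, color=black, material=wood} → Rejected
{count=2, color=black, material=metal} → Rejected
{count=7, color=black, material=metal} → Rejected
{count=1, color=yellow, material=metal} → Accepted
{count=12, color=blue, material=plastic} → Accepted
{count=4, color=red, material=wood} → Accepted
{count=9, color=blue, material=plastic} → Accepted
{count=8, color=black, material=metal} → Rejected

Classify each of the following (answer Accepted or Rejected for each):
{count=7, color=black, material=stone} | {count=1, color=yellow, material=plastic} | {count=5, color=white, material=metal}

A rule that fits every label: color is not black — true of each 'Accepted' example, false of each 'Rejected' one.

Rejected, Accepted, Accepted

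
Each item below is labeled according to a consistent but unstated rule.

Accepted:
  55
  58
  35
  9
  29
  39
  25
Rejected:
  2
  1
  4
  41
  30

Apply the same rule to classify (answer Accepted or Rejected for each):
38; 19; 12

Accepted, Accepted, Rejected

The common property of the 'Accepted' items is: digit sum ≥ 6. No 'Rejected' item has it.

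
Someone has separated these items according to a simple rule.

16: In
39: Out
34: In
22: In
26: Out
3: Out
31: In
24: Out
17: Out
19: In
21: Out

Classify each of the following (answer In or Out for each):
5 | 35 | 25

Out, Out, In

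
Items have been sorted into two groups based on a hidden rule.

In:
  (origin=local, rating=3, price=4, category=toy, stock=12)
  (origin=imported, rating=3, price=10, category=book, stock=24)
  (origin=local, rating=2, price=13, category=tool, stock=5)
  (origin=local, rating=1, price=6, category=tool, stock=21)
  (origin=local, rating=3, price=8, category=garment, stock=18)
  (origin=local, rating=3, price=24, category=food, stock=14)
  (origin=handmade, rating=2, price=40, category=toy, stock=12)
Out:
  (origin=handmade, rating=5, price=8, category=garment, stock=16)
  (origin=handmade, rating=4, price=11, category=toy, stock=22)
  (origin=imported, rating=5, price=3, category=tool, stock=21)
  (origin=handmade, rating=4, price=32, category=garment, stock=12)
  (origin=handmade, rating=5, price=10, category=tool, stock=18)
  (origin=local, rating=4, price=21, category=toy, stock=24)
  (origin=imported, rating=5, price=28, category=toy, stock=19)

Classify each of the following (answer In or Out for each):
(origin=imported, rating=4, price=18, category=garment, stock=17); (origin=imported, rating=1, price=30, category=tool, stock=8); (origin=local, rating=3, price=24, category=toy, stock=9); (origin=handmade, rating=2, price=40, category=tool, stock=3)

Out, In, In, In

The simplest hypothesis consistent with all the labels is: rating ≤ 3.
(origin=imported, rating=4, price=18, category=garment, stock=17) — rating = 4, hence Out.
(origin=imported, rating=1, price=30, category=tool, stock=8) — rating = 1, hence In.
(origin=local, rating=3, price=24, category=toy, stock=9) — rating = 3, hence In.
(origin=handmade, rating=2, price=40, category=tool, stock=3) — rating = 2, hence In.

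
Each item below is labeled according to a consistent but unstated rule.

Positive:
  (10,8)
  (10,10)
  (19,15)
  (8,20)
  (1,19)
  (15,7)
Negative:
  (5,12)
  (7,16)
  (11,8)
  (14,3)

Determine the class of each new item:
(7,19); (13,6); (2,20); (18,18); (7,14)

Positive, Negative, Positive, Positive, Negative

Comparing the two groups points to one rule — sum is even.
(7,19): Positive (7+19 = 26). (13,6): Negative (13+6 = 19). (2,20): Positive (2+20 = 22). (18,18): Positive (18+18 = 36). (7,14): Negative (7+14 = 21).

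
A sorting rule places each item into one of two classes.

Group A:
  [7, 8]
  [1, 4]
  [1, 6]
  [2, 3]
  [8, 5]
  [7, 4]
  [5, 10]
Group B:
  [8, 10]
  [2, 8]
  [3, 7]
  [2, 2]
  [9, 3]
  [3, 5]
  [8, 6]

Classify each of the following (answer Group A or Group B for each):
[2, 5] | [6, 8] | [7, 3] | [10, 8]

Every 'Group A' example satisfies: sum is odd. None of the 'Group B' examples do.
[2, 5]: Group A (2+5 = 7). [6, 8]: Group B (6+8 = 14). [7, 3]: Group B (7+3 = 10). [10, 8]: Group B (10+8 = 18).

Group A, Group B, Group B, Group B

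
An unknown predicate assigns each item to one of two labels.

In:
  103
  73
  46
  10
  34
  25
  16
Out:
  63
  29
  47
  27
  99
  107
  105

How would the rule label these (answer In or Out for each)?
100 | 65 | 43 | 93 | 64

In, Out, In, Out, In

The simplest hypothesis consistent with all the labels is: ≡ 1 (mod 3).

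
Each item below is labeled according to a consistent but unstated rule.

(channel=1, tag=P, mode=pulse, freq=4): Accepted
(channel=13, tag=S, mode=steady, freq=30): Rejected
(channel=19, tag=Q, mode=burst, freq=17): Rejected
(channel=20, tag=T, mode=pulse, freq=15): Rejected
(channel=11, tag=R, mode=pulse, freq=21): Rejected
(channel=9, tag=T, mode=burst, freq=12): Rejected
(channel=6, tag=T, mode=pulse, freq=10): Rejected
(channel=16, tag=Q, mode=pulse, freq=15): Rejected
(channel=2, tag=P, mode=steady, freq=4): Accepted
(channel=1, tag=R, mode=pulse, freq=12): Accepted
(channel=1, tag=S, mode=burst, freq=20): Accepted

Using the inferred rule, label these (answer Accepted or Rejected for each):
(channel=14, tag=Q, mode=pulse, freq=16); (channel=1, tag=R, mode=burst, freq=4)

Rejected, Accepted

Rule: channel ≤ 2. This holds for each 'Accepted' example and fails for each 'Rejected' one.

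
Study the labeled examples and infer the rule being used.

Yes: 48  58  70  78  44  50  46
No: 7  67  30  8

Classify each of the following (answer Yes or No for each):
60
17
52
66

Yes, No, Yes, Yes

Every 'Yes' example satisfies: even AND at least 44. None of the 'No' examples do.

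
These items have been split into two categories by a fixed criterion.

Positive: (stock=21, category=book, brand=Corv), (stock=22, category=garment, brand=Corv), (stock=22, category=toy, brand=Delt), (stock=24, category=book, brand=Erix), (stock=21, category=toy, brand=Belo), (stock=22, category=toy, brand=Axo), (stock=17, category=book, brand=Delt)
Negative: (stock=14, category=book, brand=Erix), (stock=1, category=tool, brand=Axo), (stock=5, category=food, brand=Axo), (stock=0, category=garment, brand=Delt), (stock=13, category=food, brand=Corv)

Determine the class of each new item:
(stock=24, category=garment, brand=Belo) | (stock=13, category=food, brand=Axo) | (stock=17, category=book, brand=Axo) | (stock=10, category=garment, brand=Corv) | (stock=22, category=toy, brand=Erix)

The common property of the 'Positive' items is: stock ≥ 17. No 'Negative' item has it.
Positive: (stock=24, category=garment, brand=Belo), since stock = 24.
Negative: (stock=13, category=food, brand=Axo), since stock = 13.
Positive: (stock=17, category=book, brand=Axo), since stock = 17.
Negative: (stock=10, category=garment, brand=Corv), since stock = 10.
Positive: (stock=22, category=toy, brand=Erix), since stock = 22.

Positive, Negative, Positive, Negative, Positive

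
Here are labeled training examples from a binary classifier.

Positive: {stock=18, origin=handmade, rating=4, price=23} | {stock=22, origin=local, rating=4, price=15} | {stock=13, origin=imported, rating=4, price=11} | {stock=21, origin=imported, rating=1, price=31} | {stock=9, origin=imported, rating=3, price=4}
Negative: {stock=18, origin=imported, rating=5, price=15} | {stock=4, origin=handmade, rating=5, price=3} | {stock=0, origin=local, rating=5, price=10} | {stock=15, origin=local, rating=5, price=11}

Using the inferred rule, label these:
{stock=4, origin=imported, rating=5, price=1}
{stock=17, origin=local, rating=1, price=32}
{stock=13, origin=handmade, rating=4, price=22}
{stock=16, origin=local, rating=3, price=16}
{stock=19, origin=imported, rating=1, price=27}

Negative, Positive, Positive, Positive, Positive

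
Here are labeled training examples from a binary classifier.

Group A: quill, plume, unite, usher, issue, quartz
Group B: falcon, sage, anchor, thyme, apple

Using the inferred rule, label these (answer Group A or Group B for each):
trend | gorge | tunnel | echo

The common property of the 'Group A' items is: contains 'u'. No 'Group B' item has it.
trend: no 'u' — doesn't match, so Group B.
gorge: no 'u' — doesn't match, so Group B.
tunnel: has 'u' — satisfies this, so Group A.
echo: no 'u' — doesn't match, so Group B.

Group B, Group B, Group A, Group B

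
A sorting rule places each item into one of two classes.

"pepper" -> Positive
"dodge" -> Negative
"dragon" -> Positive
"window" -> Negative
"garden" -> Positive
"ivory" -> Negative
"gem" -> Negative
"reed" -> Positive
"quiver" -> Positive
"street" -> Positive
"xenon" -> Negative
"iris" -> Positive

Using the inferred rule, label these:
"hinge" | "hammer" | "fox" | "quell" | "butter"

The pattern is that an item is 'Positive' exactly when: even length AND contains 'r'.
"hinge": Negative (length 5, no 'r'). "hammer": Positive (length 6, has 'r'). "fox": Negative (length 3, no 'r'). "quell": Negative (length 5, no 'r'). "butter": Positive (length 6, has 'r').

Negative, Positive, Negative, Negative, Positive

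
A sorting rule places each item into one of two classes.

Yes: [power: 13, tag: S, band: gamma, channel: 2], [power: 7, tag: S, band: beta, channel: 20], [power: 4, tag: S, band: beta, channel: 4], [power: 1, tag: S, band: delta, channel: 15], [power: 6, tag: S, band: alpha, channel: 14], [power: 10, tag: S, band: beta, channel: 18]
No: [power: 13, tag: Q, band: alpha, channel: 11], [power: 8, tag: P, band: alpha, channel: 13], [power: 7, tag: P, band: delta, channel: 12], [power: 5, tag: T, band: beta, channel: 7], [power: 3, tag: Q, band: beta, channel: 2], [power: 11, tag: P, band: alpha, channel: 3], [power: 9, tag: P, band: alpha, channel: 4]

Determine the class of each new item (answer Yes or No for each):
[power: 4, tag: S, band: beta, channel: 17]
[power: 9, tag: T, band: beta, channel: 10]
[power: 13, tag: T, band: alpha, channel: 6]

The classifier is using: tag is S.
[power: 4, tag: S, band: beta, channel: 17]: tag is S, meets the rule → Yes. [power: 9, tag: T, band: beta, channel: 10]: tag is T, lacks this property → No. [power: 13, tag: T, band: alpha, channel: 6]: tag is T, lacks this property → No.

Yes, No, No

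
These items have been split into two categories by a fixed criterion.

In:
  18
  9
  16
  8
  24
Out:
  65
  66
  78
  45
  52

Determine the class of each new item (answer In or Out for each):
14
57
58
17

The common property of the 'In' items is: at most 24. No 'Out' item has it.

In, Out, Out, In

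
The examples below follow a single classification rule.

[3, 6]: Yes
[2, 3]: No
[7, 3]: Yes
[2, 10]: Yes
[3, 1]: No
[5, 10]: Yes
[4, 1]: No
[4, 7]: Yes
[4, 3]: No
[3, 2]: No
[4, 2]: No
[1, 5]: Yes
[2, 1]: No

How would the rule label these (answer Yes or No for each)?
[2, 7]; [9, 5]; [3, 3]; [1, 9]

Yes, Yes, No, Yes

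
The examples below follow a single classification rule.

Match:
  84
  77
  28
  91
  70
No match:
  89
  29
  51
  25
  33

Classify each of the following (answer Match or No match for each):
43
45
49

No match, No match, Match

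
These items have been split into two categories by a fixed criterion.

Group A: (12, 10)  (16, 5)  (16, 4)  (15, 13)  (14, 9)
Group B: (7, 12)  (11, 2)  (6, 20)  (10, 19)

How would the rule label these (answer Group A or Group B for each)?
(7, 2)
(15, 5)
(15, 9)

Group B, Group A, Group A

The simplest hypothesis consistent with all the labels is: first ≥ 12.
(7, 2): first 7 — does not satisfy this, so Group B. (15, 5): first 15 — matches, so Group A. (15, 9): first 15 — matches, so Group A.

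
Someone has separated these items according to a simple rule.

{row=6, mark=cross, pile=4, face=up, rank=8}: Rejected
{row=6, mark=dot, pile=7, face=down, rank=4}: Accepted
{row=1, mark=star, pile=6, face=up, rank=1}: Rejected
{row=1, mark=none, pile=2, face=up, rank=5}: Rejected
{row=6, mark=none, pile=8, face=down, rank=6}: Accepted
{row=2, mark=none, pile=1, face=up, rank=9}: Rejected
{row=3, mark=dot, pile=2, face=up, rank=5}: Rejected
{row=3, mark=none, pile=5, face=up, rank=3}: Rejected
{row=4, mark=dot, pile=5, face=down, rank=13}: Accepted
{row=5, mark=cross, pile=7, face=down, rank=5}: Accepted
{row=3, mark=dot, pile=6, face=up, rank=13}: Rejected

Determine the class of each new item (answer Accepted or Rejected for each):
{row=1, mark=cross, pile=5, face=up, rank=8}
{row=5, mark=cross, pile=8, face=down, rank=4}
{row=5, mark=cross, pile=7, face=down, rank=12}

All 'Accepted' examples share one property — face is down — and every 'Rejected' example lacks it.
{row=1, mark=cross, pile=5, face=up, rank=8}: Rejected (face is up).
{row=5, mark=cross, pile=8, face=down, rank=4}: Accepted (face is down).
{row=5, mark=cross, pile=7, face=down, rank=12}: Accepted (face is down).

Rejected, Accepted, Accepted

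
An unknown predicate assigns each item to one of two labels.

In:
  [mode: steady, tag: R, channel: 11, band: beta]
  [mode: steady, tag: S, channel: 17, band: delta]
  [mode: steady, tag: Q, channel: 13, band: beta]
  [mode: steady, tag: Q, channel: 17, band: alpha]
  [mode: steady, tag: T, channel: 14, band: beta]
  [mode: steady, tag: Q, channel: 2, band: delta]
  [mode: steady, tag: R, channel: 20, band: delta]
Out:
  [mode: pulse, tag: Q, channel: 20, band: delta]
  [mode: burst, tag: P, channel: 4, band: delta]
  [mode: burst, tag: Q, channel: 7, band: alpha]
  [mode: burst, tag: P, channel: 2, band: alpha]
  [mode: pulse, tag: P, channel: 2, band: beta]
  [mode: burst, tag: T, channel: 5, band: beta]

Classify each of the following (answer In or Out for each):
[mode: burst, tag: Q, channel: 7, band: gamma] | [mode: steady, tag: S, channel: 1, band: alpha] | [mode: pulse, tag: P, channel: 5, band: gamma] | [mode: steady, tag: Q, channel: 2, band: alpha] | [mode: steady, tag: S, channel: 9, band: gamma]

One predicate separates the groups cleanly: mode is steady.
[mode: burst, tag: Q, channel: 7, band: gamma]: Out (mode is burst). [mode: steady, tag: S, channel: 1, band: alpha]: In (mode is steady). [mode: pulse, tag: P, channel: 5, band: gamma]: Out (mode is pulse). [mode: steady, tag: Q, channel: 2, band: alpha]: In (mode is steady). [mode: steady, tag: S, channel: 9, band: gamma]: In (mode is steady).

Out, In, Out, In, In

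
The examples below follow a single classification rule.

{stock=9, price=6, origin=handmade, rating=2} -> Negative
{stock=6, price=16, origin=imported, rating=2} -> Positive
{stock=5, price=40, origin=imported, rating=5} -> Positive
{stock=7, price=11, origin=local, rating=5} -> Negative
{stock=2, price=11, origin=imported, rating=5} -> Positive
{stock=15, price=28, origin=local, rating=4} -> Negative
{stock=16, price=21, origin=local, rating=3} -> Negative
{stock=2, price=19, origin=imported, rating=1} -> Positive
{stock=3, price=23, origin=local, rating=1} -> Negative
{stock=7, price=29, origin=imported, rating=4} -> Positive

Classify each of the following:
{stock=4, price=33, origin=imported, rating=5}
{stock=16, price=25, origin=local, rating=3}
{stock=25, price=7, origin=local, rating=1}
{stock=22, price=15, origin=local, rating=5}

'Positive' ⟺ origin is imported.
{stock=4, price=33, origin=imported, rating=5}: Positive (origin is imported).
{stock=16, price=25, origin=local, rating=3}: Negative (origin is local).
{stock=25, price=7, origin=local, rating=1}: Negative (origin is local).
{stock=22, price=15, origin=local, rating=5}: Negative (origin is local).

Positive, Negative, Negative, Negative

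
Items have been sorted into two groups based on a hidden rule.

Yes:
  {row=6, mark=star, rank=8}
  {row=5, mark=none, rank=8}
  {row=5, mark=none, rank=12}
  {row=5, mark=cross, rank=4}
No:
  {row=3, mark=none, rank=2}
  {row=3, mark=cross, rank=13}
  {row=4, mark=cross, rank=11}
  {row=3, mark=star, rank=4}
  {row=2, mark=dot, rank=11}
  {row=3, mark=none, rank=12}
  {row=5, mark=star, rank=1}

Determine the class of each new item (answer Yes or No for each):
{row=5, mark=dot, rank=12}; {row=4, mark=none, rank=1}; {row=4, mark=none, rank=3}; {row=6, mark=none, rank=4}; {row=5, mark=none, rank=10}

The simplest hypothesis consistent with all the labels is: row ≥ 5 AND rank ≥ 2.
Yes: {row=5, mark=dot, rank=12}, since row = 5, rank = 12.
No: {row=4, mark=none, rank=1}, since row = 4, rank = 1.
No: {row=4, mark=none, rank=3}, since row = 4, rank = 3.
Yes: {row=6, mark=none, rank=4}, since row = 6, rank = 4.
Yes: {row=5, mark=none, rank=10}, since row = 5, rank = 10.

Yes, No, No, Yes, Yes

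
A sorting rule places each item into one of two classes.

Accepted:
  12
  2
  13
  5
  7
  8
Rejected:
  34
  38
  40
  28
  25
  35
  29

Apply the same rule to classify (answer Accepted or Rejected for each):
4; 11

Accepted, Accepted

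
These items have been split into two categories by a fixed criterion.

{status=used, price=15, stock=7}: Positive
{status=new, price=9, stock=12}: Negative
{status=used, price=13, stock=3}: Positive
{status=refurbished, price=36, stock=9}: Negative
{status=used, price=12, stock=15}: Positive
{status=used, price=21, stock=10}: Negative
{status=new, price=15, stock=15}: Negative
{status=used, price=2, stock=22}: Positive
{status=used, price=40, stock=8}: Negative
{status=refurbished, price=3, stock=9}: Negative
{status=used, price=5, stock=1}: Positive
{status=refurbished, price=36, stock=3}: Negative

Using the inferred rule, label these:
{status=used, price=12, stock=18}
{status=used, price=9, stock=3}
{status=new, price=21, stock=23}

Positive, Positive, Negative

A rule that fits every label: status is used AND price ≤ 15 — true of each 'Positive' example, false of each 'Negative' one.
Positive: {status=used, price=12, stock=18}, since status is used, price = 12.
Positive: {status=used, price=9, stock=3}, since status is used, price = 9.
Negative: {status=new, price=21, stock=23}, since status is new, price = 21.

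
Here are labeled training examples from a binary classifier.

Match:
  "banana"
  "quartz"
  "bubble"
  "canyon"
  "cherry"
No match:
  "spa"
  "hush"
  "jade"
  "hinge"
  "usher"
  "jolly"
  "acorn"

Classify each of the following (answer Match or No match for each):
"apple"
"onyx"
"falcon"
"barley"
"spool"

One predicate separates the groups cleanly: length 6.
"apple" — length 5, hence No match.
"onyx" — length 4, hence No match.
"falcon" — length 6, hence Match.
"barley" — length 6, hence Match.
"spool" — length 5, hence No match.

No match, No match, Match, Match, No match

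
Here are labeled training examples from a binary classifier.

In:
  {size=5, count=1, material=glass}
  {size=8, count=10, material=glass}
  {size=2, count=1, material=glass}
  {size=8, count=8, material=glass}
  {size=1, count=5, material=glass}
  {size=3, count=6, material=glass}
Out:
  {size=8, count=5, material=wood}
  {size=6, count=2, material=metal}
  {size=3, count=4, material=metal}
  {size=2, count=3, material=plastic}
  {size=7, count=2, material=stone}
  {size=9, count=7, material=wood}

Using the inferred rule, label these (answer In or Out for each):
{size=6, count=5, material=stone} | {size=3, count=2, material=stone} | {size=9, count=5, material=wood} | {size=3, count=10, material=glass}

Out, Out, Out, In

The rule appears to be: material is glass.
Out: {size=6, count=5, material=stone}, since material is stone.
Out: {size=3, count=2, material=stone}, since material is stone.
Out: {size=9, count=5, material=wood}, since material is wood.
In: {size=3, count=10, material=glass}, since material is glass.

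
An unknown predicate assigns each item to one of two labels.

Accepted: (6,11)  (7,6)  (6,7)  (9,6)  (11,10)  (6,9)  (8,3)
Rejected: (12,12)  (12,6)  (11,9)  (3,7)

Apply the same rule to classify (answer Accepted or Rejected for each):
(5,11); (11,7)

One predicate separates the groups cleanly: sum is odd.
(5,11): 5+11 = 16 — does not pass, so Rejected.
(11,7): 11+7 = 18 — does not pass, so Rejected.

Rejected, Rejected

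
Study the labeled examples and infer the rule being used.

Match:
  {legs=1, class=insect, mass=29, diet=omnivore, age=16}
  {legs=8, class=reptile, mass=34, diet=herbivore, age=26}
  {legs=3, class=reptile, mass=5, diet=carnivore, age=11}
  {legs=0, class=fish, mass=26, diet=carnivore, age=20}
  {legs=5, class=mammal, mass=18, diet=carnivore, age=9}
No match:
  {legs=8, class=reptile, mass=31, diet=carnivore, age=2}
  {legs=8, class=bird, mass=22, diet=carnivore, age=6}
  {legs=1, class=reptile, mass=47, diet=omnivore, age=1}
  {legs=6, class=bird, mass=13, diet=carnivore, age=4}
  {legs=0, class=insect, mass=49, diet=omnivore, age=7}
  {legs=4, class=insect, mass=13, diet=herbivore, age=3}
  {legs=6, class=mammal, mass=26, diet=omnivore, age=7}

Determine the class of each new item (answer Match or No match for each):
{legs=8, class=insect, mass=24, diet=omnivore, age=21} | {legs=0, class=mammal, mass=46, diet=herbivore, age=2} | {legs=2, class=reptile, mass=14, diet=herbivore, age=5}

The common property of the 'Match' items is: age ≥ 9. No 'No match' item has it.

Match, No match, No match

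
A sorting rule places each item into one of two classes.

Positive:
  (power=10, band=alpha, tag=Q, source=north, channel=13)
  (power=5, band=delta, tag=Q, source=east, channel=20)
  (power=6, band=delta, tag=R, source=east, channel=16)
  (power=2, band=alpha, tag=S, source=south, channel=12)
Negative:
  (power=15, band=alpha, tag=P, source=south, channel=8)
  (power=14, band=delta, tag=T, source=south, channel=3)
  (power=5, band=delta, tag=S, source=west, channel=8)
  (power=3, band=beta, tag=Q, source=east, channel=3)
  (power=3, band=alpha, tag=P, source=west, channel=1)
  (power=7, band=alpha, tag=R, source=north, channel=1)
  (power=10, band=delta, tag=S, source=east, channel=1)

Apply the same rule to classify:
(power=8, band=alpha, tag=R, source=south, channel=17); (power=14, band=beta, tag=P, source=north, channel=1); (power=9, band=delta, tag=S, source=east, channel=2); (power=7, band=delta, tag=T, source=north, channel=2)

Positive, Negative, Negative, Negative

The rule appears to be: channel ≥ 12.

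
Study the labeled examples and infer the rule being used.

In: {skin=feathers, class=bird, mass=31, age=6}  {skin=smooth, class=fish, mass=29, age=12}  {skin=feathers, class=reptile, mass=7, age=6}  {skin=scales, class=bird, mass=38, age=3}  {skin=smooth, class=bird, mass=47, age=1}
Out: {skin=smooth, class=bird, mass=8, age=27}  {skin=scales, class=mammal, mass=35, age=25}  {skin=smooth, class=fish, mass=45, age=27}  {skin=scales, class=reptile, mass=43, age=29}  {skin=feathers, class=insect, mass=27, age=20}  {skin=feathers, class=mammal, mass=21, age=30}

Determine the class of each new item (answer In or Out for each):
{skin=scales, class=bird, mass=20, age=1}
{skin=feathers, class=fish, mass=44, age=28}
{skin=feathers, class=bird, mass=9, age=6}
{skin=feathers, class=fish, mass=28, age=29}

In, Out, In, Out

The common property of the 'In' items is: age ≤ 12. No 'Out' item has it.
{skin=scales, class=bird, mass=20, age=1}: In (age = 1).
{skin=feathers, class=fish, mass=44, age=28}: Out (age = 28).
{skin=feathers, class=bird, mass=9, age=6}: In (age = 6).
{skin=feathers, class=fish, mass=28, age=29}: Out (age = 29).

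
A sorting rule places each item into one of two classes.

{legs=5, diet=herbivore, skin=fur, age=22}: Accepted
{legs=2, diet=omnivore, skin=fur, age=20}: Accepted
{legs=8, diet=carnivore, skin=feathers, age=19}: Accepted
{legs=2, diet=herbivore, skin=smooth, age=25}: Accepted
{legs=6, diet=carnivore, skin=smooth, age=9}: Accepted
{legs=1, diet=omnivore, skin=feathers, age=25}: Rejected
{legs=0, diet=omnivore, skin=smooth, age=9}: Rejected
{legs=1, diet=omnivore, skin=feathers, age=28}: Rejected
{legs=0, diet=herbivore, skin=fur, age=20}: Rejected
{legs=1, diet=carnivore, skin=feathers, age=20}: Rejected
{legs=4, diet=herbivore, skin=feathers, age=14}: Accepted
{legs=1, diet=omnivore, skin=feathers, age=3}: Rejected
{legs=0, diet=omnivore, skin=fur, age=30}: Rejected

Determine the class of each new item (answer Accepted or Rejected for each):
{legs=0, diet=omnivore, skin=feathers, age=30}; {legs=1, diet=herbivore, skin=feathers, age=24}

Rejected, Rejected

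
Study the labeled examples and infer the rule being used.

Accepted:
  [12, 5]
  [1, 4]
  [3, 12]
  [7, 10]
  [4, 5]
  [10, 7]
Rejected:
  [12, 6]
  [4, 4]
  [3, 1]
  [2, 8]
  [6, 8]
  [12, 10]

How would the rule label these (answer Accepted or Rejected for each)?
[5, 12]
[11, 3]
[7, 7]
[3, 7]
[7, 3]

One predicate separates the groups cleanly: sum is odd.

Accepted, Rejected, Rejected, Rejected, Rejected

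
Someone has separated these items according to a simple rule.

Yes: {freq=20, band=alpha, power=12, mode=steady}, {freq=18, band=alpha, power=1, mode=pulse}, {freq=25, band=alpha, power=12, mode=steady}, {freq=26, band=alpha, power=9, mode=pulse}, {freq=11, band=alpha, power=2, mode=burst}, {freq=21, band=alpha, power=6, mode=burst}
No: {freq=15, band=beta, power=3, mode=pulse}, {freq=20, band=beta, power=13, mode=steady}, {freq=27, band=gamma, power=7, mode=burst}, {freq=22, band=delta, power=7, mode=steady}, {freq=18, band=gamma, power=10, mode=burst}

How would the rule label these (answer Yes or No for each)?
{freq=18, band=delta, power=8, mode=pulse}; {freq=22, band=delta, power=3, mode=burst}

No, No

Looking at the examples, the only property every 'Yes' case has and every 'No' case lacks is: band is alpha.
{freq=18, band=delta, power=8, mode=pulse}: band is delta, doesn't match → No.
{freq=22, band=delta, power=3, mode=burst}: band is delta, doesn't match → No.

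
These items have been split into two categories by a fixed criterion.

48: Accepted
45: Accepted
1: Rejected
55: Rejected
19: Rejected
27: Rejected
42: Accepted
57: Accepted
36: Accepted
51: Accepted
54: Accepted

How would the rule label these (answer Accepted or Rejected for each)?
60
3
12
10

Accepted, Rejected, Rejected, Rejected

The common property of the 'Accepted' items is: multiple of 3 AND at least 36. No 'Rejected' item has it.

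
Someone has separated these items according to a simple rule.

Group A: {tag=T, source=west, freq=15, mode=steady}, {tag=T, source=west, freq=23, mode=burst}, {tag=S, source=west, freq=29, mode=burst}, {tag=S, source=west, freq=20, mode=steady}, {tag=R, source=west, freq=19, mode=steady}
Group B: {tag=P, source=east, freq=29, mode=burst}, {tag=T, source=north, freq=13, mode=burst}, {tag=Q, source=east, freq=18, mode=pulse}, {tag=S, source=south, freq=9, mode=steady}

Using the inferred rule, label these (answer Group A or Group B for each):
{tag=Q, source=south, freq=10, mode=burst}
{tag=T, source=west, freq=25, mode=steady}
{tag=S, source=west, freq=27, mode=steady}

'Group A' ⟺ source is west.
{tag=Q, source=south, freq=10, mode=burst} → source is south → Group B. {tag=T, source=west, freq=25, mode=steady} → source is west → Group A. {tag=S, source=west, freq=27, mode=steady} → source is west → Group A.

Group B, Group A, Group A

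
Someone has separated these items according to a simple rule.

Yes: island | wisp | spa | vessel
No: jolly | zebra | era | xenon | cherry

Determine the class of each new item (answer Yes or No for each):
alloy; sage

Checking candidate rules against both groups, what survives is: contains 's'.
alloy → no 's' → No. sage → has 's' → Yes.

No, Yes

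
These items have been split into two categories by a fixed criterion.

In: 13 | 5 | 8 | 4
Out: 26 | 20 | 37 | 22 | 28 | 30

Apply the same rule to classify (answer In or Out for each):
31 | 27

Out, Out

The common property of the 'In' items is: at most 13. No 'Out' item has it.
Out: 31, since 31 > 13. Out: 27, since 27 > 13.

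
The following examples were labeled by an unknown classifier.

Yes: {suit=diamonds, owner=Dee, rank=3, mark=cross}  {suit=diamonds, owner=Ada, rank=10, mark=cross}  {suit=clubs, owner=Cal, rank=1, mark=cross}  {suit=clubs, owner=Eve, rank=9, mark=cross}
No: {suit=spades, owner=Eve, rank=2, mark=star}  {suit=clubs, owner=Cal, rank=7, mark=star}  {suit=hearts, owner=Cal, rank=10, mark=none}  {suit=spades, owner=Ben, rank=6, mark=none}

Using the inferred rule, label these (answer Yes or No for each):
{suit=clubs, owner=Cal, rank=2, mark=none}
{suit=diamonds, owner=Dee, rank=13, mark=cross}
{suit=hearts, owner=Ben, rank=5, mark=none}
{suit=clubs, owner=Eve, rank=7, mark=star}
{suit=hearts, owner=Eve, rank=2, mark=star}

No, Yes, No, No, No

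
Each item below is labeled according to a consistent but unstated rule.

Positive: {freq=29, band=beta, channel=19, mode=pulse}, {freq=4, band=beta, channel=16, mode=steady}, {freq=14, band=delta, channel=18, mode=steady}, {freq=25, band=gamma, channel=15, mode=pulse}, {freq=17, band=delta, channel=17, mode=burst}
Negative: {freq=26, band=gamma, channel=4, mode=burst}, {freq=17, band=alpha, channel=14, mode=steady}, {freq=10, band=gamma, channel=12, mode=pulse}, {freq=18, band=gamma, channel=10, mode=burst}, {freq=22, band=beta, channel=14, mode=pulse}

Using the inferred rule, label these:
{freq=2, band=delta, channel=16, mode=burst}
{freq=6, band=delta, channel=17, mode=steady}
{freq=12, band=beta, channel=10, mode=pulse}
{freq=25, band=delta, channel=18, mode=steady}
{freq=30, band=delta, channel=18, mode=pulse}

Positive, Positive, Negative, Positive, Positive

The classifier is using: channel ≥ 15.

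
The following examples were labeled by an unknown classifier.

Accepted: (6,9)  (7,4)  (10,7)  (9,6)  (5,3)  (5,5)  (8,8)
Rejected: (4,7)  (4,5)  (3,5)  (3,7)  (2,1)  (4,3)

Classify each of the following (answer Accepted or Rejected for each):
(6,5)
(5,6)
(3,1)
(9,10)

Accepted, Accepted, Rejected, Accepted

The pattern is that an item is 'Accepted' exactly when: first ≥ 5.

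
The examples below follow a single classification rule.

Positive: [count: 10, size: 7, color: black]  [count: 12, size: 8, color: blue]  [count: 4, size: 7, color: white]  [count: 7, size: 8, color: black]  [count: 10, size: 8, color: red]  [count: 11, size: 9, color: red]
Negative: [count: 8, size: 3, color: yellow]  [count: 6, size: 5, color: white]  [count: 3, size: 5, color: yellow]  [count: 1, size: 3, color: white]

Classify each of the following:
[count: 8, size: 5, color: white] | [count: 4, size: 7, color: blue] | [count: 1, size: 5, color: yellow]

The classifier is using: size ≥ 7.
[count: 8, size: 5, color: white] — size = 5, hence Negative.
[count: 4, size: 7, color: blue] — size = 7, hence Positive.
[count: 1, size: 5, color: yellow] — size = 5, hence Negative.

Negative, Positive, Negative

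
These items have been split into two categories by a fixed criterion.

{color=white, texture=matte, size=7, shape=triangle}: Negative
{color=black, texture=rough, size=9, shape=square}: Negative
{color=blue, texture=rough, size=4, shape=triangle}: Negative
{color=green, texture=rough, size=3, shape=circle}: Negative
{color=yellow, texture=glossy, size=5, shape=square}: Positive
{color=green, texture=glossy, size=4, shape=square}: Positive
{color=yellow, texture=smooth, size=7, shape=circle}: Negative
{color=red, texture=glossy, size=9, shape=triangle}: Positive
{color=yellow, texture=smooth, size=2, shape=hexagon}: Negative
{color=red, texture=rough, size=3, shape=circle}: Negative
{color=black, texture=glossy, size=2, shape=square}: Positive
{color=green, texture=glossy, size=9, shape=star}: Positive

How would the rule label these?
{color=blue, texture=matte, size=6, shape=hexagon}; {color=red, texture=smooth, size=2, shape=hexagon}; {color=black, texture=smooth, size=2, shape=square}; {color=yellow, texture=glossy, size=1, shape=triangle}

Negative, Negative, Negative, Positive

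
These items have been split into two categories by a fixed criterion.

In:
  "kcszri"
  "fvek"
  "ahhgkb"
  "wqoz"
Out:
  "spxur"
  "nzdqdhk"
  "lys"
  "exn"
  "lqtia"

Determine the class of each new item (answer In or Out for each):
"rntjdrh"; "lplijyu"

The pattern is that an item is 'In' exactly when: even length.
Out: "rntjdrh", since length 7.
Out: "lplijyu", since length 7.

Out, Out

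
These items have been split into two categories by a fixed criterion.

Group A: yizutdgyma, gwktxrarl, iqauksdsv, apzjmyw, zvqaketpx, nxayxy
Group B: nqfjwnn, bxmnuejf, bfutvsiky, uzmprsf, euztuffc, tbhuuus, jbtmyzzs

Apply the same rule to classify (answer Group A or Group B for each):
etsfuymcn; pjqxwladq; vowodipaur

Group B, Group A, Group A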